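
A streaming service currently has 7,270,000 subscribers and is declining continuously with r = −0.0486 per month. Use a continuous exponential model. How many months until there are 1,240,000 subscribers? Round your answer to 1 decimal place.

t ≈ 36.4 months

1240000 = 7270000 · e^(-0.0486·t)
t = ln(1240000/7270000) / -0.0486 = ln(0.17056) / -0.0486 = -1.76864 / -0.0486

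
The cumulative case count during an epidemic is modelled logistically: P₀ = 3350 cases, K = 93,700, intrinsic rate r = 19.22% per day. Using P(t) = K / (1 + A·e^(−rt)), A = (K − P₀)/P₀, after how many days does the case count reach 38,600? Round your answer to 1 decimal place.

t ≈ 15.3 days

A = (93700 − 3350)/3350 = 26.97015
38600 = 93700/(1 + 26.97015·e^(−0.1922t)) → 1 + 26.97015·e^(−0.1922t) = 2.42746
e^(−0.1922t) = 0.052927 → t = ln(18.89379)/0.1922 = 2.93883/0.1922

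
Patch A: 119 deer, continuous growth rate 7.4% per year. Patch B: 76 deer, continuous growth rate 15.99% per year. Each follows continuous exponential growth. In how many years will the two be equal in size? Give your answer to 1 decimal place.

119·e^(0.074t) = 76·e^(0.1599t)
119/76 = e^((0.1599 − 0.074)t) → ln(1.56579) = 0.0859·t
t = 0.44839 / 0.0859

t ≈ 5.2 years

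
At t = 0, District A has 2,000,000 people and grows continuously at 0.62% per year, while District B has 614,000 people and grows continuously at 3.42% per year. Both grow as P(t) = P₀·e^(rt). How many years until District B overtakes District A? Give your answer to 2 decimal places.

t ≈ 42.18 years

2000000·e^(0.0062t) = 614000·e^(0.0342t)
2000000/614000 = e^((0.0342 − 0.0062)t) → ln(3.25733) = 0.028·t
t = 1.18091 / 0.028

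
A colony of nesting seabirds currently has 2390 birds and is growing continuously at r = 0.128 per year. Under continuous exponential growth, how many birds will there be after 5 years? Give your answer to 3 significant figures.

≈ 4,530 birds

P(5) = 2390 · e^(0.128·5) = 2390 · e^(0.64)
= 2390 · 1.89648 ≈ 4532.59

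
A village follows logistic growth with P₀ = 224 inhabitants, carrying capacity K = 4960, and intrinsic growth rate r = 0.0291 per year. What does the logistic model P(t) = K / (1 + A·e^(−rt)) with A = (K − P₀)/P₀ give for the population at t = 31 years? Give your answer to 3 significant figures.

≈ 518 inhabitants

A = (4960 − 224)/224 = 21.14286
P(31) = 4960 / (1 + 21.14286·e^(−0.0291·31)) = 4960 / (1 + 21.14286·0.405717)
= 4960 / 9.57801 ≈ 517.85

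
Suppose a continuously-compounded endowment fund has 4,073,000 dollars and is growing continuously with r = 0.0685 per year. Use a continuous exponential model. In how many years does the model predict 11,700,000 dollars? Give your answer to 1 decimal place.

11700000 = 4073000 · e^(0.0685·t)
t = ln(11700000/4073000) / 0.0685 = ln(2.87258) / 0.0685 = 1.05521 / 0.0685

t ≈ 15.4 years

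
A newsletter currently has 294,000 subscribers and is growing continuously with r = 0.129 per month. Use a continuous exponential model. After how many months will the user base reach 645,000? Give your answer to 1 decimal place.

645000 = 294000 · e^(0.129·t)
t = ln(645000/294000) / 0.129 = ln(2.19388) / 0.129 = 0.78567 / 0.129

t ≈ 6.1 months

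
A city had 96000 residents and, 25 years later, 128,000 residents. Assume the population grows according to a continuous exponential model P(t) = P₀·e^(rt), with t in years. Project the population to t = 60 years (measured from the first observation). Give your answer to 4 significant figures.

≈ 191,500 residents

r = ln(128000/96000) / 25 ≈ 0.011507 per year
P(60) = 96000 · e^(0.011507·60) = 96000 · 1.99459 ≈ 191480.34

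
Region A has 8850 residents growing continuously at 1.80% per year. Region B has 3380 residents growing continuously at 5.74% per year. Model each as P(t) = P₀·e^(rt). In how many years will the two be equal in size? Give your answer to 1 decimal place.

8850·e^(0.018t) = 3380·e^(0.0574t)
8850/3380 = e^((0.0574 − 0.018)t) → ln(2.61834) = 0.0394·t
t = 0.96254 / 0.0394

t ≈ 24.4 years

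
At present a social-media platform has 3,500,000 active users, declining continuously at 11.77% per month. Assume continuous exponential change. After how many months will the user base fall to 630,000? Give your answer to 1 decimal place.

630000 = 3500000 · e^(-0.1177·t)
t = ln(630000/3500000) / -0.1177 = ln(0.18) / -0.1177 = -1.7148 / -0.1177

t ≈ 14.6 months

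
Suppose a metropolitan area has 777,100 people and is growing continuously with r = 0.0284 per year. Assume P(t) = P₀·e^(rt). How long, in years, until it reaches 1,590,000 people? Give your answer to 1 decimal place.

t ≈ 25.2 years

1590000 = 777100 · e^(0.0284·t)
t = ln(1590000/777100) / 0.0284 = ln(2.04607) / 0.0284 = 0.71592 / 0.0284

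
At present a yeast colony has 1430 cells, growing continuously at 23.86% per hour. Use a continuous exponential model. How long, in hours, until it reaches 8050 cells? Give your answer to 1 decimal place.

8050 = 1430 · e^(0.2386·t)
t = ln(8050/1430) / 0.2386 = ln(5.62937) / 0.2386 = 1.728 / 0.2386

t ≈ 7.2 hours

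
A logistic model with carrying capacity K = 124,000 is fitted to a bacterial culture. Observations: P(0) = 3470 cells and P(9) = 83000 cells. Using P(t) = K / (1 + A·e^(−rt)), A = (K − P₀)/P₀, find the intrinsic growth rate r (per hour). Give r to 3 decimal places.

A = (124000 − 3470)/3470 = 34.73487
83000 = 124000/(1 + 34.73487·e^(−r·9)) → e^(−9r) = (1.49398 − 1)/34.73487 = 0.014221
r = −ln(0.014221)/9 = 4.25301/9

r ≈ 0.473 per hour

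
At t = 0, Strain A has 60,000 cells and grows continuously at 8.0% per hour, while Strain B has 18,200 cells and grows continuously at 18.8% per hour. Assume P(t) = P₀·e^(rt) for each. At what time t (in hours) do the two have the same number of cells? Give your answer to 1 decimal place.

60000·e^(0.08t) = 18200·e^(0.188t)
60000/18200 = e^((0.188 − 0.08)t) → ln(3.2967) = 0.108·t
t = 1.19292 / 0.108

t ≈ 11.0 hours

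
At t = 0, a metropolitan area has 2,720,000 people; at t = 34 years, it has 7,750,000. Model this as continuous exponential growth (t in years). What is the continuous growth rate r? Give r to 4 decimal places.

r ≈ 0.0308 per year

7750000 = 2720000 · e^(r·34)
e^(34r) = 7750000/2720000 = 2.84926
r = ln(2.84926) / 34 = 1.04706 / 34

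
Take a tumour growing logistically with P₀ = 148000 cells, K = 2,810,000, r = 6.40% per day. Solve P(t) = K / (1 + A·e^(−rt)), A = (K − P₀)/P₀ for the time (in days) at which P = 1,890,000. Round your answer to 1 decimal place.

A = (2810000 − 148000)/148000 = 17.98649
1890000 = 2810000/(1 + 17.98649·e^(−0.064t)) → 1 + 17.98649·e^(−0.064t) = 1.48677
e^(−0.064t) = 0.027063 → t = ln(36.9505)/0.064 = 3.60958/0.064

t ≈ 56.4 days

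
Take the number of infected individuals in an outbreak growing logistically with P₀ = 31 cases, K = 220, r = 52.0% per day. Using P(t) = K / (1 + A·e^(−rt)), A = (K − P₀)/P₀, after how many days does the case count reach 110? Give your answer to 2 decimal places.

t ≈ 3.48 days

A = (220 − 31)/31 = 6.09677
110 = 220/(1 + 6.09677·e^(−0.52t)) → 1 + 6.09677·e^(−0.52t) = 2
e^(−0.52t) = 0.164021 → t = ln(6.09677)/0.52 = 1.80776/0.52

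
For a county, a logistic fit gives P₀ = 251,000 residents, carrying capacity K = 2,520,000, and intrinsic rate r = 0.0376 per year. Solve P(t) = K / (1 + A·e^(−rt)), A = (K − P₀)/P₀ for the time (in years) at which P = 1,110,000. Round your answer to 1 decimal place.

A = (2520000 − 251000)/251000 = 9.03984
1110000 = 2520000/(1 + 9.03984·e^(−0.0376t)) → 1 + 9.03984·e^(−0.0376t) = 2.27027
e^(−0.0376t) = 0.140519 → t = ln(7.11647)/0.0376 = 1.96241/0.0376

t ≈ 52.2 years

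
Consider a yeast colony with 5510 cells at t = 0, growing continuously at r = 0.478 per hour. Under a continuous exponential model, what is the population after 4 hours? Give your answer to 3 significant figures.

P(4) = 5510 · e^(0.478·4) = 5510 · e^(1.912)
= 5510 · 6.76661 ≈ 37284.01

≈ 37,300 cells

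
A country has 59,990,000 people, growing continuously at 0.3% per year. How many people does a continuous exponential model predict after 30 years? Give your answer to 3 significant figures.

≈ 65,600,000 people

P(30) = 59990000 · e^(0.003·30) = 59990000 · e^(0.09)
= 59990000 · 1.09417 ≈ 65639515.28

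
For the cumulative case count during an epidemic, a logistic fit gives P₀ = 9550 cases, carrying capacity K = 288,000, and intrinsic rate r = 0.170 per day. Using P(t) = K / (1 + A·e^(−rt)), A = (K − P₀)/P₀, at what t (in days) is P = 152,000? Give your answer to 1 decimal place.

A = (288000 − 9550)/9550 = 29.15707
152000 = 288000/(1 + 29.15707·e^(−0.17t)) → 1 + 29.15707·e^(−0.17t) = 1.89474
e^(−0.17t) = 0.030687 → t = ln(32.58731)/0.17 = 3.48392/0.17

t ≈ 20.5 days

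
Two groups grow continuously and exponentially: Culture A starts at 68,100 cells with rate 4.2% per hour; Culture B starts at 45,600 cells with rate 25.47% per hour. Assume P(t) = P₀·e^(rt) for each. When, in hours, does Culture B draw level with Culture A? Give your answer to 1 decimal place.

t ≈ 1.9 hours

68100·e^(0.042t) = 45600·e^(0.2547t)
68100/45600 = e^((0.2547 − 0.042)t) → ln(1.49342) = 0.2127·t
t = 0.40107 / 0.2127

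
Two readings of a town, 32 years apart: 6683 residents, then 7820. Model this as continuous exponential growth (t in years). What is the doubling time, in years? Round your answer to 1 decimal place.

r = ln(7820/6683) / 32 = ln(1.17013) / 32 ≈ 0.00491 per year
doubling time = ln 2 / |r| = 0.69315 / 0.00491

doubling time ≈ 141.2 years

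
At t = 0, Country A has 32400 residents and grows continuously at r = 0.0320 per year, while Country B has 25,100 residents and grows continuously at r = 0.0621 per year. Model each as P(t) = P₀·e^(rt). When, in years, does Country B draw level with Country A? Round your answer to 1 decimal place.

32400·e^(0.032t) = 25100·e^(0.0621t)
32400/25100 = e^((0.0621 − 0.032)t) → ln(1.29084) = 0.0301·t
t = 0.25529 / 0.0301

t ≈ 8.5 years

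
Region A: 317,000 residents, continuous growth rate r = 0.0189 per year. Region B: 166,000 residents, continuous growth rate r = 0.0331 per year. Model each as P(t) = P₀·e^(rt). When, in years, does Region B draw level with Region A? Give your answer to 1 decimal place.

317000·e^(0.0189t) = 166000·e^(0.0331t)
317000/166000 = e^((0.0331 − 0.0189)t) → ln(1.90964) = 0.0142·t
t = 0.64691 / 0.0142

t ≈ 45.6 years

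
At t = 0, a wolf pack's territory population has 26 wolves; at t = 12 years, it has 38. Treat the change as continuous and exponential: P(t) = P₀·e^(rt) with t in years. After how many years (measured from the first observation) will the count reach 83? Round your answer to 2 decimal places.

r = ln(38/26) / 12 ≈ 0.031624 per year
t = ln(83/26) / r = 1.16074 / 0.031624 ≈ 36.704

t ≈ 36.70 years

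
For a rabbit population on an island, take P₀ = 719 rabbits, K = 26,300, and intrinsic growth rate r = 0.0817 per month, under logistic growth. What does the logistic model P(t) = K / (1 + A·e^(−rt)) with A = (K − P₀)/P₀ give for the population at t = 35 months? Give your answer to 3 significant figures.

A = (26300 − 719)/719 = 35.57858
P(35) = 26300 / (1 + 35.57858·e^(−0.0817·35)) = 26300 / (1 + 35.57858·0.057297)
= 26300 / 3.03856 ≈ 8655.41

≈ 8,660 rabbits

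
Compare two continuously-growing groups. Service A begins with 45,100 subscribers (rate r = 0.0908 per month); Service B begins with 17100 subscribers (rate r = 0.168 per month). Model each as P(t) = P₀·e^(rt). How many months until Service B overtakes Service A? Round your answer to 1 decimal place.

t ≈ 12.6 months

45100·e^(0.0908t) = 17100·e^(0.168t)
45100/17100 = e^((0.168 − 0.0908)t) → ln(2.63743) = 0.0772·t
t = 0.9698 / 0.0772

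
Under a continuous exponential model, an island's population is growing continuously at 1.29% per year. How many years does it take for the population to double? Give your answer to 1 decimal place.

doubling time ≈ 53.7 years

doubling time = ln(2) / |r| = 0.69315 / 0.0129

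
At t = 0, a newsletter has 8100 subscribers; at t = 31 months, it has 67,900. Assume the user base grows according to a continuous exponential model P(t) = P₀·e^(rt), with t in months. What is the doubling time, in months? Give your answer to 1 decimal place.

r = ln(67900/8100) / 31 = ln(8.38272) / 31 ≈ 0.068586 per month
doubling time = ln 2 / |r| = 0.69315 / 0.068586

doubling time ≈ 10.1 months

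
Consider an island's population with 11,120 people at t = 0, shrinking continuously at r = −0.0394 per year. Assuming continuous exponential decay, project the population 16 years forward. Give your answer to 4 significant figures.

P(16) = 11120 · e^(-0.0394·16) = 11120 · e^(-0.6304)
= 11120 · 0.53238 ≈ 5920.05

≈ 5,920 people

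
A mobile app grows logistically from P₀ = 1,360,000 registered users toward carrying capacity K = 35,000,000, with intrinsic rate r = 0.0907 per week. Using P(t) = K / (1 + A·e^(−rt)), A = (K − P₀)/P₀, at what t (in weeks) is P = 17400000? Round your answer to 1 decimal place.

A = (35000000 − 1360000)/1360000 = 24.73529
17400000 = 35000000/(1 + 24.73529·e^(−0.0907t)) → 1 + 24.73529·e^(−0.0907t) = 2.01149
e^(−0.0907t) = 0.040893 → t = ln(24.45421)/0.0907 = 3.1968/0.0907

t ≈ 35.2 weeks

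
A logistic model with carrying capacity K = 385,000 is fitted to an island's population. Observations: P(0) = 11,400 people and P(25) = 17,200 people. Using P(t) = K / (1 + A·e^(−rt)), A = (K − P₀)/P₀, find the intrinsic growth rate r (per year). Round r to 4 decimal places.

r ≈ 0.0171 per year

A = (385000 − 11400)/11400 = 32.77193
17200 = 385000/(1 + 32.77193·e^(−r·25)) → e^(−25r) = (22.38372 − 1)/32.77193 = 0.652501
r = −ln(0.652501)/25 = 0.42694/25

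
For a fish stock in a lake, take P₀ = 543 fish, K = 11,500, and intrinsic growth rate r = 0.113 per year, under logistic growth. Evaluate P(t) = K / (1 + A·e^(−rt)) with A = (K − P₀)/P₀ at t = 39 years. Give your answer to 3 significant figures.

≈ 9,230 fish

A = (11500 − 543)/543 = 20.17864
P(39) = 11500 / (1 + 20.17864·e^(−0.113·39)) = 11500 / (1 + 20.17864·0.012192)
= 11500 / 1.24601 ≈ 9229.45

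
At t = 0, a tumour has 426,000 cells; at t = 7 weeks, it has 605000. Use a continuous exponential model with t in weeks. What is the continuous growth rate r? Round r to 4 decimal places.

605000 = 426000 · e^(r·7)
e^(7r) = 605000/426000 = 1.42019
r = ln(1.42019) / 7 = 0.35079 / 7

r ≈ 0.0501 per week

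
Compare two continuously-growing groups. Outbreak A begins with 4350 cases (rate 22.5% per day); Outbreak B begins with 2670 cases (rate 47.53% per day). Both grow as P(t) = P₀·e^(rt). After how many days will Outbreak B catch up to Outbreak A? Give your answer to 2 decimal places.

4350·e^(0.225t) = 2670·e^(0.4753t)
4350/2670 = e^((0.4753 − 0.225)t) → ln(1.62921) = 0.2503·t
t = 0.4881 / 0.2503

t ≈ 1.95 days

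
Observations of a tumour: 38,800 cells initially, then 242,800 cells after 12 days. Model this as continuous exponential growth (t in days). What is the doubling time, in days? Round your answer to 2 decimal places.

doubling time ≈ 4.54 days

r = ln(242800/38800) / 12 = ln(6.25773) / 12 ≈ 0.152818 per day
doubling time = ln 2 / |r| = 0.69315 / 0.152818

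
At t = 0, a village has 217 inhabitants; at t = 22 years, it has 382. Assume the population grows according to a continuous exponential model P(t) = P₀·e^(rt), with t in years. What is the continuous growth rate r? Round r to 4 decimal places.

382 = 217 · e^(r·22)
e^(22r) = 382/217 = 1.76037
r = ln(1.76037) / 22 = 0.56552 / 22

r ≈ 0.0257 per year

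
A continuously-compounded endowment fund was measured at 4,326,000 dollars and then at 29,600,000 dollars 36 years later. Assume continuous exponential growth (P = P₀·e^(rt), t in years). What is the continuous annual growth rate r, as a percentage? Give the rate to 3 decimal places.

r ≈ 5.342% per year

29600000 = 4326000 · e^(r·36)
e^(36r) = 29600000/4326000 = 6.84235
r = ln(6.84235) / 36 = 1.92313 / 36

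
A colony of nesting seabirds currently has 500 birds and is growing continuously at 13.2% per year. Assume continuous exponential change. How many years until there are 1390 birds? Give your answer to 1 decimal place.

1390 = 500 · e^(0.132·t)
t = ln(1390/500) / 0.132 = ln(2.78) / 0.132 = 1.02245 / 0.132

t ≈ 7.7 years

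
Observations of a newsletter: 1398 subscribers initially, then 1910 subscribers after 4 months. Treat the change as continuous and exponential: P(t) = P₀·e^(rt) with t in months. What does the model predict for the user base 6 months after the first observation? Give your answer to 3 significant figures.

r = ln(1910/1398) / 4 ≈ 0.078015 per month
P(6) = 1398 · e^(0.078015·6) = 1398 · 1.59694 ≈ 2232.53

≈ 2,230 subscribers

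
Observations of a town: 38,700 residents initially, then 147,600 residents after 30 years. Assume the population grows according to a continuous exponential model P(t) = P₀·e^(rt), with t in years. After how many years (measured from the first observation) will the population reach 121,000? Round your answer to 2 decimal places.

t ≈ 25.55 years

r = ln(147600/38700) / 30 ≈ 0.044622 per year
t = ln(121000/38700) / r = 1.13995 / 0.044622 ≈ 25.547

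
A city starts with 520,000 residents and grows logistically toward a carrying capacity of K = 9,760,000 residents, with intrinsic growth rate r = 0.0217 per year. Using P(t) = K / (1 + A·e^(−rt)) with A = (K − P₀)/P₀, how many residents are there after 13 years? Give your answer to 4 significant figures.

A = (9760000 − 520000)/520000 = 17.76923
P(13) = 9760000 / (1 + 17.76923·e^(−0.0217·13)) = 9760000 / (1 + 17.76923·0.754198)
= 9760000 / 14.40152 ≈ 677706.1

≈ 677,700 residents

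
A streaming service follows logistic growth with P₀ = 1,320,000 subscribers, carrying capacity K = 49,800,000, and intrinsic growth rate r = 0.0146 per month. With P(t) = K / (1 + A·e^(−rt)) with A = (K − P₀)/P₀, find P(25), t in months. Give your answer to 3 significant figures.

≈ 1,880,000 subscribers

A = (49800000 − 1320000)/1320000 = 36.72727
P(25) = 49800000 / (1 + 36.72727·e^(−0.0146·25)) = 49800000 / (1 + 36.72727·0.694197)
= 49800000 / 26.49595 ≈ 1879532.55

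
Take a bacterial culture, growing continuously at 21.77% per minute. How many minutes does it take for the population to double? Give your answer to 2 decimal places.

doubling time = ln(2) / |r| = 0.69315 / 0.2177

doubling time ≈ 3.18 minutes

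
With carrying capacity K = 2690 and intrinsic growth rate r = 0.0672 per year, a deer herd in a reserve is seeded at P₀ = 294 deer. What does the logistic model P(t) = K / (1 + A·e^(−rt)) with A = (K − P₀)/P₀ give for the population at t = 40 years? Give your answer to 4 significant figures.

≈ 1,731 deer

A = (2690 − 294)/294 = 8.14966
P(40) = 2690 / (1 + 8.14966·e^(−0.0672·40)) = 2690 / (1 + 8.14966·0.068017)
= 2690 / 1.55431 ≈ 1730.67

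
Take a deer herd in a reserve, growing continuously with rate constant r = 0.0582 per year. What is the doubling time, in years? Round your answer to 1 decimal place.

doubling time ≈ 11.9 years

doubling time = ln(2) / |r| = 0.69315 / 0.0582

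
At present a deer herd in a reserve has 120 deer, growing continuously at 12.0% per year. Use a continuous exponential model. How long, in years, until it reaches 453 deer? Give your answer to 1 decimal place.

453 = 120 · e^(0.12·t)
t = ln(453/120) / 0.12 = ln(3.775) / 0.12 = 1.3284 / 0.12

t ≈ 11.1 years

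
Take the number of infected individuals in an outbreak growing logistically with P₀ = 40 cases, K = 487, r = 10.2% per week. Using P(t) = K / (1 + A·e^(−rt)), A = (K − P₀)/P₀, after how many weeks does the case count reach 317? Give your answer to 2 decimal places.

A = (487 − 40)/40 = 11.175
317 = 487/(1 + 11.175·e^(−0.102t)) → 1 + 11.175·e^(−0.102t) = 1.53628
e^(−0.102t) = 0.047989 → t = ln(20.83809)/0.102 = 3.03678/0.102

t ≈ 29.77 weeks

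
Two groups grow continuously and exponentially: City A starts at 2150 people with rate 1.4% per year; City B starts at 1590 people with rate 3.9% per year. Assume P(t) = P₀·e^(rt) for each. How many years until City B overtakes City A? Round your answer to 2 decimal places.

t ≈ 12.07 years

2150·e^(0.014t) = 1590·e^(0.039t)
2150/1590 = e^((0.039 − 0.014)t) → ln(1.3522) = 0.025·t
t = 0.30173 / 0.025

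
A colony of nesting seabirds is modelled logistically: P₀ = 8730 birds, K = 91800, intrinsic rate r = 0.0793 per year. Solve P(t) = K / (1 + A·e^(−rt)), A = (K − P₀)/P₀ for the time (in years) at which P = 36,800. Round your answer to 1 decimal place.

t ≈ 23.3 years

A = (91800 − 8730)/8730 = 9.51546
36800 = 91800/(1 + 9.51546·e^(−0.0793t)) → 1 + 9.51546·e^(−0.0793t) = 2.49457
e^(−0.0793t) = 0.157067 → t = ln(6.36671)/0.0793 = 1.85108/0.0793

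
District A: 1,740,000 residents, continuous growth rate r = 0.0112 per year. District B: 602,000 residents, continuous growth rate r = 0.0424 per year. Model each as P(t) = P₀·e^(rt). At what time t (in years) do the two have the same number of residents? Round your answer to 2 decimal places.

t ≈ 34.02 years

1740000·e^(0.0112t) = 602000·e^(0.0424t)
1740000/602000 = e^((0.0424 − 0.0112)t) → ln(2.89037) = 0.0312·t
t = 1.06138 / 0.0312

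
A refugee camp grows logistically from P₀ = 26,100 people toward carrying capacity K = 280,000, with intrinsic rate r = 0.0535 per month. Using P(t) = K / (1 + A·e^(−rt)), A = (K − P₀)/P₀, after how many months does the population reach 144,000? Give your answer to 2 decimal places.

t ≈ 43.59 months

A = (280000 − 26100)/26100 = 9.72797
144000 = 280000/(1 + 9.72797·e^(−0.0535t)) → 1 + 9.72797·e^(−0.0535t) = 1.94444
e^(−0.0535t) = 0.097085 → t = ln(10.3002)/0.0535 = 2.33216/0.0535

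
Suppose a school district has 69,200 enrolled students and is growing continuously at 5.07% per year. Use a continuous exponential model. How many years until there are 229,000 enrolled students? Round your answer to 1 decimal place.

t ≈ 23.6 years

229000 = 69200 · e^(0.0507·t)
t = ln(229000/69200) / 0.0507 = ln(3.30925) / 0.0507 = 1.19672 / 0.0507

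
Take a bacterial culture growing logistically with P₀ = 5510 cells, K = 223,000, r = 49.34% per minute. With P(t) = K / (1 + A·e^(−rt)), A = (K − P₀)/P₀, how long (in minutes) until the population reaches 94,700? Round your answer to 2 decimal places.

A = (223000 − 5510)/5510 = 39.47187
94700 = 223000/(1 + 39.47187·e^(−0.4934t)) → 1 + 39.47187·e^(−0.4934t) = 2.3548
e^(−0.4934t) = 0.034323 → t = ln(29.13473)/0.4934 = 3.37193/0.4934

t ≈ 6.83 minutes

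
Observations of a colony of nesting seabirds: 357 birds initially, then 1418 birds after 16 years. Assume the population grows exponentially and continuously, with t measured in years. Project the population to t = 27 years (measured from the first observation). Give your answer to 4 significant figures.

≈ 3,660 birds

r = ln(1418/357) / 16 ≈ 0.086204 per year
P(27) = 357 · e^(0.086204·27) = 357 · 10.25241 ≈ 3660.11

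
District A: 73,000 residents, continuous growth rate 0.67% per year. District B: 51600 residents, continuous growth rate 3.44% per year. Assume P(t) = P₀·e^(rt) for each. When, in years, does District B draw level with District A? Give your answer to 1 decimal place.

73000·e^(0.0067t) = 51600·e^(0.0344t)
73000/51600 = e^((0.0344 − 0.0067)t) → ln(1.41473) = 0.0277·t
t = 0.34694 / 0.0277

t ≈ 12.5 years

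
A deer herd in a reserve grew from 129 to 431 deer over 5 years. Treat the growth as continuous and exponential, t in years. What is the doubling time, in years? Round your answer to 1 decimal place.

r = ln(431/129) / 5 = ln(3.34109) / 5 ≈ 0.241259 per year
doubling time = ln 2 / |r| = 0.69315 / 0.241259

doubling time ≈ 2.9 years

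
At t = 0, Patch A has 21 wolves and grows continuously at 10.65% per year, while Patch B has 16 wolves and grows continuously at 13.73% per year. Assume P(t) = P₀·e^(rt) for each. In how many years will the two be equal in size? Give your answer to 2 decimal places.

t ≈ 8.83 years

21·e^(0.1065t) = 16·e^(0.1373t)
21/16 = e^((0.1373 − 0.1065)t) → ln(1.3125) = 0.0308·t
t = 0.27193 / 0.0308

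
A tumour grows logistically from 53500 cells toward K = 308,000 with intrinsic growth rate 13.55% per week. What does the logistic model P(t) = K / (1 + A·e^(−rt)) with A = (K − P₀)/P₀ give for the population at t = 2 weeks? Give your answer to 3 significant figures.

A = (308000 − 53500)/53500 = 4.75701
P(2) = 308000 / (1 + 4.75701·e^(−0.1355·2)) = 308000 / (1 + 4.75701·0.762616)
= 308000 / 4.62777 ≈ 66554.68

≈ 66,600 cells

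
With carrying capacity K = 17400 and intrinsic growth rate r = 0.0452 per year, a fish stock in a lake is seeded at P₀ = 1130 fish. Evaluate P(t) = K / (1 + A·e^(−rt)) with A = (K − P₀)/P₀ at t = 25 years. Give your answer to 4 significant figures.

≈ 3,079 fish

A = (17400 − 1130)/1130 = 14.39823
P(25) = 17400 / (1 + 14.39823·e^(−0.0452·25)) = 17400 / (1 + 14.39823·0.323033)
= 17400 / 5.65111 ≈ 3079.04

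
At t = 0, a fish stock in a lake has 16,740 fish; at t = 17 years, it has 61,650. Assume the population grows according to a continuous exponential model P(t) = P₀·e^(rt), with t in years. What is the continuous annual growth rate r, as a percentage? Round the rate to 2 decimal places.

r ≈ 7.67% per year

61650 = 16740 · e^(r·17)
e^(17r) = 61650/16740 = 3.6828
r = ln(3.6828) / 17 = 1.30367 / 17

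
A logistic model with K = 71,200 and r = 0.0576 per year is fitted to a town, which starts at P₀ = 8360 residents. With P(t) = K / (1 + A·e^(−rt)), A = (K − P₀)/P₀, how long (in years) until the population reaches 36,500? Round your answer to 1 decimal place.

A = (71200 − 8360)/8360 = 7.51675
36500 = 71200/(1 + 7.51675·e^(−0.0576t)) → 1 + 7.51675·e^(−0.0576t) = 1.95068
e^(−0.0576t) = 0.126476 → t = ln(7.90666)/0.0576 = 2.06771/0.0576

t ≈ 35.9 years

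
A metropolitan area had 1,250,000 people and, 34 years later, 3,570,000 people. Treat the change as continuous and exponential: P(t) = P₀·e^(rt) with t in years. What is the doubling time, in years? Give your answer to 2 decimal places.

r = ln(3570000/1250000) / 34 = ln(2.856) / 34 ≈ 0.030865 per year
doubling time = ln 2 / |r| = 0.69315 / 0.030865

doubling time ≈ 22.46 years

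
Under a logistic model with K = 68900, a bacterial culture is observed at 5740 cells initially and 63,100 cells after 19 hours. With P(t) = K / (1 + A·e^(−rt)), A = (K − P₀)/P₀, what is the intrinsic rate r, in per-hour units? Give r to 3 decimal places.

r ≈ 0.252 per hour

A = (68900 − 5740)/5740 = 11.00348
63100 = 68900/(1 + 11.00348·e^(−r·19)) → e^(−19r) = (1.09192 − 1)/11.00348 = 0.008353
r = −ln(0.008353)/19 = 4.78507/19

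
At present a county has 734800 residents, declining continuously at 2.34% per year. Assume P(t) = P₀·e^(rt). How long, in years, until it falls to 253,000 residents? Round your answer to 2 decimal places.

t ≈ 45.56 years

253000 = 734800 · e^(-0.0234·t)
t = ln(253000/734800) / -0.0234 = ln(0.34431) / -0.0234 = -1.06621 / -0.0234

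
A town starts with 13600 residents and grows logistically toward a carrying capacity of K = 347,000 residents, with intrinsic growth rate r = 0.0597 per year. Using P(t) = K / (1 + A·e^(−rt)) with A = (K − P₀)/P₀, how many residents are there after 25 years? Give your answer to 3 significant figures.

≈ 53,300 residents

A = (347000 − 13600)/13600 = 24.51471
P(25) = 347000 / (1 + 24.51471·e^(−0.0597·25)) = 347000 / (1 + 24.51471·0.22481)
= 347000 / 6.51115 ≈ 53293.2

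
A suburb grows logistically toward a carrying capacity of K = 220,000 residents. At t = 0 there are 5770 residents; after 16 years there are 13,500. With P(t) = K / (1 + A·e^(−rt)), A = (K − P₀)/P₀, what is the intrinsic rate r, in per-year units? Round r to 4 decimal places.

r ≈ 0.0554 per year

A = (220000 − 5770)/5770 = 37.12825
13500 = 220000/(1 + 37.12825·e^(−r·16)) → e^(−16r) = (16.2963 − 1)/37.12825 = 0.411985
r = −ln(0.411985)/16 = 0.88677/16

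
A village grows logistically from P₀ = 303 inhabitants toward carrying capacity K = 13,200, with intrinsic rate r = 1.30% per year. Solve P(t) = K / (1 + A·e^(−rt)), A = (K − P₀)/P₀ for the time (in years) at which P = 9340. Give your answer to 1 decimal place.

A = (13200 − 303)/303 = 42.56436
9340 = 13200/(1 + 42.56436·e^(−0.013t)) → 1 + 42.56436·e^(−0.013t) = 1.41328
e^(−0.013t) = 0.009709 → t = ln(102.99251)/0.013 = 4.63466/0.013

t ≈ 356.5 years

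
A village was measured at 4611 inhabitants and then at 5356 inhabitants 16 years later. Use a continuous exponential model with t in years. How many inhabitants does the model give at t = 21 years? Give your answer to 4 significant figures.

r = ln(5356/4611) / 16 ≈ 0.009361 per year
P(21) = 4611 · e^(0.009361·21) = 4611 · 1.21723 ≈ 5612.64

≈ 5,613 inhabitants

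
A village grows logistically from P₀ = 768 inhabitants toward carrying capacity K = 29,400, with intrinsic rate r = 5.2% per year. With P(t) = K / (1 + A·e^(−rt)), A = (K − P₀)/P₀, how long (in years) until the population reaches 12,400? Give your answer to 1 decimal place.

A = (29400 − 768)/768 = 37.28125
12400 = 29400/(1 + 37.28125·e^(−0.052t)) → 1 + 37.28125·e^(−0.052t) = 2.37097
e^(−0.052t) = 0.036774 → t = ln(27.19338)/0.052 = 3.30297/0.052

t ≈ 63.5 years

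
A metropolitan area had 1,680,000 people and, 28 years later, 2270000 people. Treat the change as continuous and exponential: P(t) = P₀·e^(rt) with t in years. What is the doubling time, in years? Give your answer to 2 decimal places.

doubling time ≈ 64.48 years

r = ln(2270000/1680000) / 28 = ln(1.35119) / 28 ≈ 0.01075 per year
doubling time = ln 2 / |r| = 0.69315 / 0.01075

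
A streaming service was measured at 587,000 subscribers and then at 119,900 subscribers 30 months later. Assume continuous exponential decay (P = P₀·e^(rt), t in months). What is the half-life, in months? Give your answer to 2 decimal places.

half-life ≈ 13.09 months

r = ln(119900/587000) / 30 = ln(0.20426) / 30 ≈ -0.052946 per month
half-life = ln 2 / |r| = 0.69315 / 0.052946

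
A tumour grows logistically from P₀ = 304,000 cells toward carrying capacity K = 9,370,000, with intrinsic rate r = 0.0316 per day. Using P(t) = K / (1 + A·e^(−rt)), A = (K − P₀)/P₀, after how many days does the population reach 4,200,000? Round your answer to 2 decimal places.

A = (9370000 − 304000)/304000 = 29.82237
4200000 = 9370000/(1 + 29.82237·e^(−0.0316t)) → 1 + 29.82237·e^(−0.0316t) = 2.23095
e^(−0.0316t) = 0.041276 → t = ln(24.22707)/0.0316 = 3.18747/0.0316

t ≈ 100.87 days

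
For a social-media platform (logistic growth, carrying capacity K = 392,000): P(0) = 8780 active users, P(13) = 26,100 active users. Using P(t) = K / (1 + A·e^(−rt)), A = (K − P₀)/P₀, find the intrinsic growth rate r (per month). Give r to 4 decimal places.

A = (392000 − 8780)/8780 = 43.64692
26100 = 392000/(1 + 43.64692·e^(−r·13)) → e^(−13r) = (15.01916 − 1)/43.64692 = 0.321195
r = −ln(0.321195)/13 = 1.13571/13

r ≈ 0.0874 per month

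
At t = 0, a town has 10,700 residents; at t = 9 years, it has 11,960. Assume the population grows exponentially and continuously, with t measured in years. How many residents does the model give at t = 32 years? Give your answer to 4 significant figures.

r = ln(11960/10700) / 9 ≈ 0.012369 per year
P(32) = 10700 · e^(0.012369·32) = 10700 · 1.4856 ≈ 15895.92

≈ 15,900 residents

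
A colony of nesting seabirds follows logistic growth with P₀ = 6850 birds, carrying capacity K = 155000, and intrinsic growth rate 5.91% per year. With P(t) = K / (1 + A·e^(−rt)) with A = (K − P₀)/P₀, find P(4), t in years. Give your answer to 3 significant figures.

≈ 8,580 birds

A = (155000 − 6850)/6850 = 21.62774
P(4) = 155000 / (1 + 21.62774·e^(−0.0591·4)) = 155000 / (1 + 21.62774·0.789465)
= 155000 / 18.07434 ≈ 8575.69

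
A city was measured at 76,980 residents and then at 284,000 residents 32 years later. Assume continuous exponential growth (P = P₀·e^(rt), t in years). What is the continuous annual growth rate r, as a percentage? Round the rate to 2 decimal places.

284000 = 76980 · e^(r·32)
e^(32r) = 284000/76980 = 3.68927
r = ln(3.68927) / 32 = 1.30543 / 32

r ≈ 4.08% per year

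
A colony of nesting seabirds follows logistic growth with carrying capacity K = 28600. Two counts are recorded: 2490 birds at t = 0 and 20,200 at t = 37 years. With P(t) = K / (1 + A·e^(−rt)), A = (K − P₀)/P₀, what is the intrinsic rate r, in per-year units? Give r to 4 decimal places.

A = (28600 − 2490)/2490 = 10.48594
20200 = 28600/(1 + 10.48594·e^(−r·37)) → e^(−37r) = (1.41584 − 1)/10.48594 = 0.039657
r = −ln(0.039657)/37 = 3.22749/37

r ≈ 0.0872 per year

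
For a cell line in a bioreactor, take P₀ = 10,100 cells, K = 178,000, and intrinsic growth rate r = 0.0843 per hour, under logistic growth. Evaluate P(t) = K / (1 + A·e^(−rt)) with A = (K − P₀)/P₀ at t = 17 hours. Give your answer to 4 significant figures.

≈ 35,840 cells

A = (178000 − 10100)/10100 = 16.62376
P(17) = 178000 / (1 + 16.62376·e^(−0.0843·17)) = 178000 / (1 + 16.62376·0.238568)
= 178000 / 4.9659 ≈ 35844.45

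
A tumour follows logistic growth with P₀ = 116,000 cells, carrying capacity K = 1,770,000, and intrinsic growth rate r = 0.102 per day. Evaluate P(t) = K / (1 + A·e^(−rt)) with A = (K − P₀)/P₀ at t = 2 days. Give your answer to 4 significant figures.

A = (1770000 − 116000)/116000 = 14.25862
P(2) = 1770000 / (1 + 14.25862·e^(−0.102·2)) = 1770000 / (1 + 14.25862·0.815462)
= 1770000 / 12.62737 ≈ 140171.72

≈ 140,200 cells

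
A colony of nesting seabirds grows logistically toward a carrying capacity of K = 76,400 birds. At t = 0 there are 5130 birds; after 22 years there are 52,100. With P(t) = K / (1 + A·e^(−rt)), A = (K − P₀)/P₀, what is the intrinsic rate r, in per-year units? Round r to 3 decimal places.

A = (76400 − 5130)/5130 = 13.89279
52100 = 76400/(1 + 13.89279·e^(−r·22)) → e^(−22r) = (1.46641 − 1)/13.89279 = 0.033572
r = −ln(0.033572)/22 = 3.39406/22

r ≈ 0.154 per year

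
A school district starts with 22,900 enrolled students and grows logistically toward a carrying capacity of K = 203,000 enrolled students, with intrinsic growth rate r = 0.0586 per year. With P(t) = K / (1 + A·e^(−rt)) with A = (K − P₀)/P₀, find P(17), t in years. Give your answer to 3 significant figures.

A = (203000 − 22900)/22900 = 7.86463
P(17) = 203000 / (1 + 7.86463·e^(−0.0586·17)) = 203000 / (1 + 7.86463·0.36928)
= 203000 / 3.90425 ≈ 51994.62

≈ 52,000 enrolled students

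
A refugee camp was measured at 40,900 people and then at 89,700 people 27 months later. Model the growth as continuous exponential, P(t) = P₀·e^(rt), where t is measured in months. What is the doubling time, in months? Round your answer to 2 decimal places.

doubling time ≈ 23.83 months

r = ln(89700/40900) / 27 = ln(2.19315) / 27 ≈ 0.029087 per month
doubling time = ln 2 / |r| = 0.69315 / 0.029087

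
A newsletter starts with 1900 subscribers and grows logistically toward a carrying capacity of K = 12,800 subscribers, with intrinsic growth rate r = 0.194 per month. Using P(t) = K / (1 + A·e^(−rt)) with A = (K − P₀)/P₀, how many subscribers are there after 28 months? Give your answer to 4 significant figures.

≈ 12,490 subscribers

A = (12800 − 1900)/1900 = 5.73684
P(28) = 12800 / (1 + 5.73684·e^(−0.194·28)) = 12800 / (1 + 5.73684·0.004374)
= 12800 / 1.02509 ≈ 12486.65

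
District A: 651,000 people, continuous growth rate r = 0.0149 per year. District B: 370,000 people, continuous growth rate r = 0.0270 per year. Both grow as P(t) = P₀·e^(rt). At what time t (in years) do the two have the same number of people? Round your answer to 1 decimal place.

651000·e^(0.0149t) = 370000·e^(0.027t)
651000/370000 = e^((0.027 − 0.0149)t) → ln(1.75946) = 0.0121·t
t = 0.56501 / 0.0121

t ≈ 46.7 years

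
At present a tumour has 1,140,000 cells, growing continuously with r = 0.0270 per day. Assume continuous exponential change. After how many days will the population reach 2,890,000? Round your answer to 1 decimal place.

t ≈ 34.5 days

2890000 = 1140000 · e^(0.027·t)
t = ln(2890000/1140000) / 0.027 = ln(2.53509) / 0.027 = 0.93023 / 0.027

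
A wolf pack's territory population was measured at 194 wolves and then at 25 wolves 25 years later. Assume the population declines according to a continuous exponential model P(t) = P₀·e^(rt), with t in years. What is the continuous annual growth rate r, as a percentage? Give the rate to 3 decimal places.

25 = 194 · e^(r·25)
e^(25r) = 25/194 = 0.12887
r = ln(0.12887) / 25 = -2.04898 / 25

r ≈ -8.196% per year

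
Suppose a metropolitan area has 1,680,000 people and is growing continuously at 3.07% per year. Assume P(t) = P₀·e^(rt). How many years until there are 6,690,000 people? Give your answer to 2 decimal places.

t ≈ 45.01 years

6690000 = 1680000 · e^(0.0307·t)
t = ln(6690000/1680000) / 0.0307 = ln(3.98214) / 0.0307 = 1.38182 / 0.0307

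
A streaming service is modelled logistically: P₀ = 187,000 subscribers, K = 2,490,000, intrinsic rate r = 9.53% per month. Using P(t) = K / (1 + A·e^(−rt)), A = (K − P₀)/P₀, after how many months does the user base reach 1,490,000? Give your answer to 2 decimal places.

t ≈ 30.53 months

A = (2490000 − 187000)/187000 = 12.31551
1490000 = 2490000/(1 + 12.31551·e^(−0.0953t)) → 1 + 12.31551·e^(−0.0953t) = 1.67114
e^(−0.0953t) = 0.054496 → t = ln(18.35011)/0.0953 = 2.90964/0.0953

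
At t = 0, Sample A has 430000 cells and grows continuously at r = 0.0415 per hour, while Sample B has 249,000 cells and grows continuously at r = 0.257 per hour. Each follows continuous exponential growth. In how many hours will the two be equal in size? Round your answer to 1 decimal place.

t ≈ 2.5 hours

430000·e^(0.0415t) = 249000·e^(0.257t)
430000/249000 = e^((0.257 − 0.0415)t) → ln(1.72691) = 0.2155·t
t = 0.54633 / 0.2155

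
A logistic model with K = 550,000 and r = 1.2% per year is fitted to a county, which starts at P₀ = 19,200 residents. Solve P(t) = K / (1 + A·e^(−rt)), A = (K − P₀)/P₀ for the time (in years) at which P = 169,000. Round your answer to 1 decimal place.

A = (550000 − 19200)/19200 = 27.64583
169000 = 550000/(1 + 27.64583·e^(−0.012t)) → 1 + 27.64583·e^(−0.012t) = 3.25444
e^(−0.012t) = 0.081547 → t = ln(12.26285)/0.012 = 2.50657/0.012

t ≈ 208.9 years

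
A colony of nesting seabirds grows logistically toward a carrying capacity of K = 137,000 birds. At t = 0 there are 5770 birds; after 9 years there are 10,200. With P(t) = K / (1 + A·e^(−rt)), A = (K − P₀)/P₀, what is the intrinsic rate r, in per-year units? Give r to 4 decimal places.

r ≈ 0.0671 per year

A = (137000 − 5770)/5770 = 22.7435
10200 = 137000/(1 + 22.7435·e^(−r·9)) → e^(−9r) = (13.43137 − 1)/22.7435 = 0.54659
r = −ln(0.54659)/9 = 0.60406/9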